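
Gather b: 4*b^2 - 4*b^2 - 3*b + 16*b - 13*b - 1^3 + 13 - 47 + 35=0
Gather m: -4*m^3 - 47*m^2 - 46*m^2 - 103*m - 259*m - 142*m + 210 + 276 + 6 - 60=-4*m^3 - 93*m^2 - 504*m + 432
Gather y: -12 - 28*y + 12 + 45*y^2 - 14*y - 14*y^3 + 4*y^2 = -14*y^3 + 49*y^2 - 42*y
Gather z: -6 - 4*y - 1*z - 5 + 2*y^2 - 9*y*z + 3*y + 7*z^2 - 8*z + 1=2*y^2 - y + 7*z^2 + z*(-9*y - 9) - 10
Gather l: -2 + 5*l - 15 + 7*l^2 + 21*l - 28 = 7*l^2 + 26*l - 45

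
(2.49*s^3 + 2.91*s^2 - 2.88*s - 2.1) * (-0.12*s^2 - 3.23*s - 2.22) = -0.2988*s^5 - 8.3919*s^4 - 14.5815*s^3 + 3.0942*s^2 + 13.1766*s + 4.662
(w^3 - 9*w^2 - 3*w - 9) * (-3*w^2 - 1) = -3*w^5 + 27*w^4 + 8*w^3 + 36*w^2 + 3*w + 9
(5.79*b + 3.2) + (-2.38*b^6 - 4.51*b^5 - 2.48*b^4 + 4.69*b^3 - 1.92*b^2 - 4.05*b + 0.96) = -2.38*b^6 - 4.51*b^5 - 2.48*b^4 + 4.69*b^3 - 1.92*b^2 + 1.74*b + 4.16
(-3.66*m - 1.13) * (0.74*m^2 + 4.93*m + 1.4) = -2.7084*m^3 - 18.88*m^2 - 10.6949*m - 1.582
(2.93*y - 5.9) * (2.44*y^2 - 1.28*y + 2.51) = 7.1492*y^3 - 18.1464*y^2 + 14.9063*y - 14.809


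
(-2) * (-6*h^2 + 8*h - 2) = 12*h^2 - 16*h + 4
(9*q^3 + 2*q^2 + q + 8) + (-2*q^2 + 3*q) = 9*q^3 + 4*q + 8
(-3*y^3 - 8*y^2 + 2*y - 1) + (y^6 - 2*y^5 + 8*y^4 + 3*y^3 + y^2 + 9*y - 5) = y^6 - 2*y^5 + 8*y^4 - 7*y^2 + 11*y - 6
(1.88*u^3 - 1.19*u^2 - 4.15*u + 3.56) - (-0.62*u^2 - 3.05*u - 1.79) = 1.88*u^3 - 0.57*u^2 - 1.1*u + 5.35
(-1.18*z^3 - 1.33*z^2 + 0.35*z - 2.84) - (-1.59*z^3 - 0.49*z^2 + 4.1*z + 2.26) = 0.41*z^3 - 0.84*z^2 - 3.75*z - 5.1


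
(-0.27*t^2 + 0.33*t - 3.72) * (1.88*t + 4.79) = -0.5076*t^3 - 0.6729*t^2 - 5.4129*t - 17.8188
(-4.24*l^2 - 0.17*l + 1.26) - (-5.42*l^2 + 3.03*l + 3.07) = 1.18*l^2 - 3.2*l - 1.81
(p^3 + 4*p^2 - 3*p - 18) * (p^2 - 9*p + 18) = p^5 - 5*p^4 - 21*p^3 + 81*p^2 + 108*p - 324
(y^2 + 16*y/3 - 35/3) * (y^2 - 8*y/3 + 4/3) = y^4 + 8*y^3/3 - 221*y^2/9 + 344*y/9 - 140/9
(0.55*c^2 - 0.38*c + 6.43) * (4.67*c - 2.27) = 2.5685*c^3 - 3.0231*c^2 + 30.8907*c - 14.5961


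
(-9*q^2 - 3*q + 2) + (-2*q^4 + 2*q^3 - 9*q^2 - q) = -2*q^4 + 2*q^3 - 18*q^2 - 4*q + 2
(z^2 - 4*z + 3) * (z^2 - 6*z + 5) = z^4 - 10*z^3 + 32*z^2 - 38*z + 15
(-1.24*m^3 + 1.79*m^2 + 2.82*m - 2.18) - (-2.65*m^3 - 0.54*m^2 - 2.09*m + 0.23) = 1.41*m^3 + 2.33*m^2 + 4.91*m - 2.41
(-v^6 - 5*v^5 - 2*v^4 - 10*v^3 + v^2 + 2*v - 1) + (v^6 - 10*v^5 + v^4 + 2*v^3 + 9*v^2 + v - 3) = -15*v^5 - v^4 - 8*v^3 + 10*v^2 + 3*v - 4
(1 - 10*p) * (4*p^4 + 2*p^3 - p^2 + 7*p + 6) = -40*p^5 - 16*p^4 + 12*p^3 - 71*p^2 - 53*p + 6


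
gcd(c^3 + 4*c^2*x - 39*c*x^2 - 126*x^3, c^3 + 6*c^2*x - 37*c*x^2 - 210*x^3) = -c^2 - c*x + 42*x^2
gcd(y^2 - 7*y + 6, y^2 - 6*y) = y - 6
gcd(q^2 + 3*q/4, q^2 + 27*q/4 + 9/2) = q + 3/4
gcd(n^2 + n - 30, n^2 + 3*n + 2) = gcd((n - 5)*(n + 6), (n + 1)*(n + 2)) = 1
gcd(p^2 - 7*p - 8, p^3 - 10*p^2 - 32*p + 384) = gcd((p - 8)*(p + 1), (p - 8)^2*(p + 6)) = p - 8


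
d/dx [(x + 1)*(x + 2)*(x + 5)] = 3*x^2 + 16*x + 17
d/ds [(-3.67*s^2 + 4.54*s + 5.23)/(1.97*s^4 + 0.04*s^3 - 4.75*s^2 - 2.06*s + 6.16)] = (14.4598*s^5 - 26.6846*s^4 - 41.5756*s^3 + 28.4976*s^2 + 4.4706*s + 38.7402)/(3.8809*s^8 + 0.1576*s^7 - 18.7134*s^6 - 8.4964*s^5 + 46.6681*s^4 + 20.0628*s^3 - 54.2764*s^2 - 25.3792*s + 37.9456)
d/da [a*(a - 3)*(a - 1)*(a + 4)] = 4*a^3 - 26*a + 12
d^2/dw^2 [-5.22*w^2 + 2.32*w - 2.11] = -10.4400000000000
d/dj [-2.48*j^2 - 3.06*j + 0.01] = -4.96*j - 3.06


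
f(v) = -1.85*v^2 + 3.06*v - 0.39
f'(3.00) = -8.04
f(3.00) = -7.86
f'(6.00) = -19.14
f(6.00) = -48.63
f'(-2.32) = 11.64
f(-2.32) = -17.45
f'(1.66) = -3.08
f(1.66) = -0.41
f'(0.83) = -0.01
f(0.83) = 0.88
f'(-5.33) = 22.78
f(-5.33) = -69.26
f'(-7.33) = 30.18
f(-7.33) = -122.22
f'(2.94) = -7.82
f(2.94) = -7.38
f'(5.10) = -15.81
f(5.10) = -32.90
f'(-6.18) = 25.93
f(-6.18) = -89.96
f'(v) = 3.06 - 3.7*v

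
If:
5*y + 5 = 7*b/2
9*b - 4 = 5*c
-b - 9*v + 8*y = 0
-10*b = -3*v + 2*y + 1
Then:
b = -25/148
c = -817/740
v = -433/444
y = -331/296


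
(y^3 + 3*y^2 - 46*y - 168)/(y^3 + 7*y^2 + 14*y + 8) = (y^2 - y - 42)/(y^2 + 3*y + 2)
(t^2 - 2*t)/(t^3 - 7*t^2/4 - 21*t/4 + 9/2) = 4*t*(t - 2)/(4*t^3 - 7*t^2 - 21*t + 18)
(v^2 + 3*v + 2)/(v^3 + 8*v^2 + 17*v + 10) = 1/(v + 5)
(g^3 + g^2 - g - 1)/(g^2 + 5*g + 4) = (g^2 - 1)/(g + 4)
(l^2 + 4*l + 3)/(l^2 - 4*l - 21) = (l + 1)/(l - 7)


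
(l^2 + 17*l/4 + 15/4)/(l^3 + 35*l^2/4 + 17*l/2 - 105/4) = (4*l + 5)/(4*l^2 + 23*l - 35)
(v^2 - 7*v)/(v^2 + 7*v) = (v - 7)/(v + 7)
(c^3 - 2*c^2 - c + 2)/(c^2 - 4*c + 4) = (c^2 - 1)/(c - 2)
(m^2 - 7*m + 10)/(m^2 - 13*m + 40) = (m - 2)/(m - 8)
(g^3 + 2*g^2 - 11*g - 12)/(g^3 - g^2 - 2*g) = (g^2 + g - 12)/(g*(g - 2))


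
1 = 1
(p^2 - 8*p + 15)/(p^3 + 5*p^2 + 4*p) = (p^2 - 8*p + 15)/(p*(p^2 + 5*p + 4))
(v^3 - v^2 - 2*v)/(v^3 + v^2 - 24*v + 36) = v*(v + 1)/(v^2 + 3*v - 18)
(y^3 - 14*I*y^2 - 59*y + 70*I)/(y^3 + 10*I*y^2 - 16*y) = (y^3 - 14*I*y^2 - 59*y + 70*I)/(y*(y^2 + 10*I*y - 16))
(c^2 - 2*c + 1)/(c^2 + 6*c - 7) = (c - 1)/(c + 7)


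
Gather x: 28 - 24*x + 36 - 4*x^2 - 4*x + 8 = -4*x^2 - 28*x + 72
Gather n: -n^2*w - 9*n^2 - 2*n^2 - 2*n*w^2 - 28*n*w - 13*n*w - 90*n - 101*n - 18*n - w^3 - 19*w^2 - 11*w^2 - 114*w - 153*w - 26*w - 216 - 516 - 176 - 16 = n^2*(-w - 11) + n*(-2*w^2 - 41*w - 209) - w^3 - 30*w^2 - 293*w - 924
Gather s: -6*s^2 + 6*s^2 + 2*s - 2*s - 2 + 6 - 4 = 0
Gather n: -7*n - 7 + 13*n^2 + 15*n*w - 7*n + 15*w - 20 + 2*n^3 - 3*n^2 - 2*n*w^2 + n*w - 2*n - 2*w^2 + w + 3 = 2*n^3 + 10*n^2 + n*(-2*w^2 + 16*w - 16) - 2*w^2 + 16*w - 24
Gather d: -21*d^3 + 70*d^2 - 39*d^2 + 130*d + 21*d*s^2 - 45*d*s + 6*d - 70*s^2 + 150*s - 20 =-21*d^3 + 31*d^2 + d*(21*s^2 - 45*s + 136) - 70*s^2 + 150*s - 20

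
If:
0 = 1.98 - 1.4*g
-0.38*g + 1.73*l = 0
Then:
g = 1.41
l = 0.31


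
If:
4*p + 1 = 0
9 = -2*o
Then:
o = -9/2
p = -1/4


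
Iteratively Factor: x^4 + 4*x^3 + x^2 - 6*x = (x + 2)*(x^3 + 2*x^2 - 3*x) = (x - 1)*(x + 2)*(x^2 + 3*x) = (x - 1)*(x + 2)*(x + 3)*(x)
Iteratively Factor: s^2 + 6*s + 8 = (s + 4)*(s + 2)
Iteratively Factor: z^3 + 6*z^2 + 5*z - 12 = (z - 1)*(z^2 + 7*z + 12) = (z - 1)*(z + 3)*(z + 4)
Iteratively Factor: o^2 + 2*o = (o + 2)*(o)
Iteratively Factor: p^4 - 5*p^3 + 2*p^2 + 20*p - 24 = (p - 2)*(p^3 - 3*p^2 - 4*p + 12) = (p - 3)*(p - 2)*(p^2 - 4) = (p - 3)*(p - 2)*(p + 2)*(p - 2)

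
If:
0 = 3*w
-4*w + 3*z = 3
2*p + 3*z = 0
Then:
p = -3/2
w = 0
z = 1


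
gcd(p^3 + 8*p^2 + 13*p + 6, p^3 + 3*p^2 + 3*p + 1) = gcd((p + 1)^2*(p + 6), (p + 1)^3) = p^2 + 2*p + 1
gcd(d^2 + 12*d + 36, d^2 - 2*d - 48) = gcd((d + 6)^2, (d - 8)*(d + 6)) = d + 6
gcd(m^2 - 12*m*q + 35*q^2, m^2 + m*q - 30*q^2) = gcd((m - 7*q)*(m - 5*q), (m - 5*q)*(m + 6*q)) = -m + 5*q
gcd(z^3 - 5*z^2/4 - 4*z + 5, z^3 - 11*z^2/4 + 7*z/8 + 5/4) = z^2 - 13*z/4 + 5/2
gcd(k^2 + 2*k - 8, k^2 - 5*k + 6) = k - 2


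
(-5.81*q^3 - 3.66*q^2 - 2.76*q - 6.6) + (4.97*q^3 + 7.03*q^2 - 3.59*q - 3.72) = -0.84*q^3 + 3.37*q^2 - 6.35*q - 10.32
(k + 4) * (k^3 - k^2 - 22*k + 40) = k^4 + 3*k^3 - 26*k^2 - 48*k + 160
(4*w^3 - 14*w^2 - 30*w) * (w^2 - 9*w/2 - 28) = 4*w^5 - 32*w^4 - 79*w^3 + 527*w^2 + 840*w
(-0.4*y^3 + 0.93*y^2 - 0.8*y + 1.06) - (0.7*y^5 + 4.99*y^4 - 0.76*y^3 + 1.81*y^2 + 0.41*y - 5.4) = -0.7*y^5 - 4.99*y^4 + 0.36*y^3 - 0.88*y^2 - 1.21*y + 6.46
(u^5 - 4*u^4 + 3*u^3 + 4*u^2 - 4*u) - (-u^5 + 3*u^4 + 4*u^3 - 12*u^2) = 2*u^5 - 7*u^4 - u^3 + 16*u^2 - 4*u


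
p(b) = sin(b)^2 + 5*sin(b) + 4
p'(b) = 2*sin(b)*cos(b) + 5*cos(b)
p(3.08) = 4.31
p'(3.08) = -5.11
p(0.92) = 8.61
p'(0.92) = 3.99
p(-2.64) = 1.83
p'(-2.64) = -3.54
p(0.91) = 8.57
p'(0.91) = 4.04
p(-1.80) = 0.08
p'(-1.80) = -0.69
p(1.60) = 10.00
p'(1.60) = -0.20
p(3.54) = 2.21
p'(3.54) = -3.89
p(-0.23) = 2.91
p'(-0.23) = 4.42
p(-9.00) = 2.11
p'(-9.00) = -3.80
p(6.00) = 2.68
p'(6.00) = 4.26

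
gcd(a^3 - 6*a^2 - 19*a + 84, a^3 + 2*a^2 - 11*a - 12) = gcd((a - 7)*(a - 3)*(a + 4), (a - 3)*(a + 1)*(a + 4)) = a^2 + a - 12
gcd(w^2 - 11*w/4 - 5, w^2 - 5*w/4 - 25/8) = w + 5/4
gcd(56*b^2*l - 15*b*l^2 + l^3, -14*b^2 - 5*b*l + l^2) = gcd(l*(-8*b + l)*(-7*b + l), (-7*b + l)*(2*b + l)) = 7*b - l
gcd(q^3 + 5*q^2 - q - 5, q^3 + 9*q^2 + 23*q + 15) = q^2 + 6*q + 5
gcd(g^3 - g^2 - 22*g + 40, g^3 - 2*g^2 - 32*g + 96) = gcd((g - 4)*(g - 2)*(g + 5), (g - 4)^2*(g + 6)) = g - 4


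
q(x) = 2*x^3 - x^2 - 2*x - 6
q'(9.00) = 466.00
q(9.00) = 1353.00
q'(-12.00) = 886.00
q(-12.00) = -3582.00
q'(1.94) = 16.70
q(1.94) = 0.96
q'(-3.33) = 71.19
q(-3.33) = -84.28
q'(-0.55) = 0.92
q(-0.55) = -5.54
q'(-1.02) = 6.28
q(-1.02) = -7.12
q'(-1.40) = 12.56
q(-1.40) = -10.65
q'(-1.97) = 25.23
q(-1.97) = -21.23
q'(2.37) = 26.96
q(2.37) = 10.27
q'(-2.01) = 26.26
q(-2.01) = -22.26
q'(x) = 6*x^2 - 2*x - 2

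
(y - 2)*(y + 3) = y^2 + y - 6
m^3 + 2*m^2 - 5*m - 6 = (m - 2)*(m + 1)*(m + 3)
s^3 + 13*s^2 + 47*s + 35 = (s + 1)*(s + 5)*(s + 7)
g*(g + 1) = g^2 + g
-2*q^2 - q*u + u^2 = (-2*q + u)*(q + u)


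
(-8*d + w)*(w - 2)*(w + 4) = -8*d*w^2 - 16*d*w + 64*d + w^3 + 2*w^2 - 8*w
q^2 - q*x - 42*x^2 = (q - 7*x)*(q + 6*x)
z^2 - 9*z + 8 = (z - 8)*(z - 1)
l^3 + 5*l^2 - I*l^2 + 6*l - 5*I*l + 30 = (l + 5)*(l - 3*I)*(l + 2*I)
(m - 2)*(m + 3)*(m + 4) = m^3 + 5*m^2 - 2*m - 24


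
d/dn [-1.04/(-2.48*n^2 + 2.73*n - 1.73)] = (2.8392 - 5.1584*n)/(2.48*n^2 - 2.73*n + 1.73)^2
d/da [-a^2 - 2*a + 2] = -2*a - 2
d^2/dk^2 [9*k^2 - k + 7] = 18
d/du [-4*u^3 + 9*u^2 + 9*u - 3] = -12*u^2 + 18*u + 9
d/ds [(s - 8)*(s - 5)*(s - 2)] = 3*s^2 - 30*s + 66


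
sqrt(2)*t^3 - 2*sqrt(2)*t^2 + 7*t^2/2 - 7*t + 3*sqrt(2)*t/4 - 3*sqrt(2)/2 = (t - 2)*(t + 3*sqrt(2)/2)*(sqrt(2)*t + 1/2)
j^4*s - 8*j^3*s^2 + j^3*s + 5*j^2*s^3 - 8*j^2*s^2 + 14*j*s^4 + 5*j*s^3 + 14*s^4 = (j - 7*s)*(j - 2*s)*(j + s)*(j*s + s)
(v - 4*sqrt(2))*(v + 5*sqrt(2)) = v^2 + sqrt(2)*v - 40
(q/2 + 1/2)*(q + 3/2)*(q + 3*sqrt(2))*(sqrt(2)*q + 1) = sqrt(2)*q^4/2 + 5*sqrt(2)*q^3/4 + 7*q^3/2 + 9*sqrt(2)*q^2/4 + 35*q^2/4 + 21*q/4 + 15*sqrt(2)*q/4 + 9*sqrt(2)/4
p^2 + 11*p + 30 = (p + 5)*(p + 6)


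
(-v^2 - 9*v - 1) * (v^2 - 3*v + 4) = -v^4 - 6*v^3 + 22*v^2 - 33*v - 4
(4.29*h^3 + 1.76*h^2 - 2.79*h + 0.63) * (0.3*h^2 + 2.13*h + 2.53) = 1.287*h^5 + 9.6657*h^4 + 13.7655*h^3 - 1.3009*h^2 - 5.7168*h + 1.5939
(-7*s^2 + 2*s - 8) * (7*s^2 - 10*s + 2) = -49*s^4 + 84*s^3 - 90*s^2 + 84*s - 16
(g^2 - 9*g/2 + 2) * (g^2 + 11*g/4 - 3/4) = g^4 - 7*g^3/4 - 89*g^2/8 + 71*g/8 - 3/2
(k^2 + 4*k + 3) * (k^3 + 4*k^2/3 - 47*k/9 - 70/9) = k^5 + 16*k^4/3 + 28*k^3/9 - 74*k^2/3 - 421*k/9 - 70/3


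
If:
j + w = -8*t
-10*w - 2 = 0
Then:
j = 1/5 - 8*t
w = -1/5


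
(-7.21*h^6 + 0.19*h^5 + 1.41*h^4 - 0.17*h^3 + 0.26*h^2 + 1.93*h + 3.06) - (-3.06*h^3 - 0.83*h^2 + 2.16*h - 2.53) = -7.21*h^6 + 0.19*h^5 + 1.41*h^4 + 2.89*h^3 + 1.09*h^2 - 0.23*h + 5.59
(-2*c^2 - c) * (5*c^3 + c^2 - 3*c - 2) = -10*c^5 - 7*c^4 + 5*c^3 + 7*c^2 + 2*c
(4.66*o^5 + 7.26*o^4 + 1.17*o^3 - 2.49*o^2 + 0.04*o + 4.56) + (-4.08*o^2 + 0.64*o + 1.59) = 4.66*o^5 + 7.26*o^4 + 1.17*o^3 - 6.57*o^2 + 0.68*o + 6.15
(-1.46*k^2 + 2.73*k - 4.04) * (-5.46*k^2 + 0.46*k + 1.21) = 7.9716*k^4 - 15.5774*k^3 + 21.5476*k^2 + 1.4449*k - 4.8884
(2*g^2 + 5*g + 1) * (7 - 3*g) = -6*g^3 - g^2 + 32*g + 7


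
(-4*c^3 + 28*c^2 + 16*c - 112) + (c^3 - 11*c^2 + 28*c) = -3*c^3 + 17*c^2 + 44*c - 112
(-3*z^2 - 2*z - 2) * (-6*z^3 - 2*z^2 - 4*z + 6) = 18*z^5 + 18*z^4 + 28*z^3 - 6*z^2 - 4*z - 12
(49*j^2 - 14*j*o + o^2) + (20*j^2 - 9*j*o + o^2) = 69*j^2 - 23*j*o + 2*o^2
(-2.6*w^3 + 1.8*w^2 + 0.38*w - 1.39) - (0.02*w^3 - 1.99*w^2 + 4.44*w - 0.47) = -2.62*w^3 + 3.79*w^2 - 4.06*w - 0.92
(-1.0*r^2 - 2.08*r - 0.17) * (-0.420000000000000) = 0.42*r^2 + 0.8736*r + 0.0714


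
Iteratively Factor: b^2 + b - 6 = (b + 3)*(b - 2)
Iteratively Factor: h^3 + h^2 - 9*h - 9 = (h + 1)*(h^2 - 9) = (h + 1)*(h + 3)*(h - 3)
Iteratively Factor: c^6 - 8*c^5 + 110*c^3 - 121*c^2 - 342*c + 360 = (c - 4)*(c^5 - 4*c^4 - 16*c^3 + 46*c^2 + 63*c - 90) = (c - 4)*(c + 3)*(c^4 - 7*c^3 + 5*c^2 + 31*c - 30) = (c - 4)*(c - 3)*(c + 3)*(c^3 - 4*c^2 - 7*c + 10) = (c - 4)*(c - 3)*(c - 1)*(c + 3)*(c^2 - 3*c - 10) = (c - 5)*(c - 4)*(c - 3)*(c - 1)*(c + 3)*(c + 2)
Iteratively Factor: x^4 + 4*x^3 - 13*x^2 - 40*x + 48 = (x + 4)*(x^3 - 13*x + 12) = (x + 4)^2*(x^2 - 4*x + 3) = (x - 1)*(x + 4)^2*(x - 3)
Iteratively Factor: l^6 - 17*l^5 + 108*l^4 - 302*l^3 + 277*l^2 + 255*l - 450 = (l - 5)*(l^5 - 12*l^4 + 48*l^3 - 62*l^2 - 33*l + 90) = (l - 5)^2*(l^4 - 7*l^3 + 13*l^2 + 3*l - 18) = (l - 5)^2*(l + 1)*(l^3 - 8*l^2 + 21*l - 18) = (l - 5)^2*(l - 2)*(l + 1)*(l^2 - 6*l + 9) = (l - 5)^2*(l - 3)*(l - 2)*(l + 1)*(l - 3)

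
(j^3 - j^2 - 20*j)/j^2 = j - 1 - 20/j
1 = 1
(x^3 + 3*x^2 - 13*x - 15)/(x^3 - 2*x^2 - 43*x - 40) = (x - 3)/(x - 8)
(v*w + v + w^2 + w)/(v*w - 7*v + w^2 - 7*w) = (w + 1)/(w - 7)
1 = 1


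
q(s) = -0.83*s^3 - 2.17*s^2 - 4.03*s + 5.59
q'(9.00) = -244.78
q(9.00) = -811.52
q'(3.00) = -39.46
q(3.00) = -48.44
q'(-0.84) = -2.14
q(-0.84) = 7.94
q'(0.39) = -6.10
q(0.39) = 3.64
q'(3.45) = -48.64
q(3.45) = -68.22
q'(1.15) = -12.31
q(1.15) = -3.18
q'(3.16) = -42.61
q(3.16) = -55.00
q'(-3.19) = -15.52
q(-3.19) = 23.31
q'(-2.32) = -7.36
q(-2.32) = 13.62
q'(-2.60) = -9.58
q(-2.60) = 15.99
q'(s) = -2.49*s^2 - 4.34*s - 4.03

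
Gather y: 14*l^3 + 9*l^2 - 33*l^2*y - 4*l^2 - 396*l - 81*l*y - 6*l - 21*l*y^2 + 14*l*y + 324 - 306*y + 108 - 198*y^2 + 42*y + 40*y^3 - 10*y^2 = 14*l^3 + 5*l^2 - 402*l + 40*y^3 + y^2*(-21*l - 208) + y*(-33*l^2 - 67*l - 264) + 432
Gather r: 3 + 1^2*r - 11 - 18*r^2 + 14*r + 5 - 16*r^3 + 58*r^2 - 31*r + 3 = -16*r^3 + 40*r^2 - 16*r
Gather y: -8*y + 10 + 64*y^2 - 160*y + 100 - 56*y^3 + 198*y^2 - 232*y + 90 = -56*y^3 + 262*y^2 - 400*y + 200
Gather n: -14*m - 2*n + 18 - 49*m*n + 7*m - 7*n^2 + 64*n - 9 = -7*m - 7*n^2 + n*(62 - 49*m) + 9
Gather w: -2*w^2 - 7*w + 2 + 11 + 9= -2*w^2 - 7*w + 22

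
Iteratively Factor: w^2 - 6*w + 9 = (w - 3)*(w - 3)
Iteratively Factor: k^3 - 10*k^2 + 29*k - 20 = (k - 4)*(k^2 - 6*k + 5) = (k - 4)*(k - 1)*(k - 5)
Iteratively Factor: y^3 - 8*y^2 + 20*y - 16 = (y - 2)*(y^2 - 6*y + 8) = (y - 2)^2*(y - 4)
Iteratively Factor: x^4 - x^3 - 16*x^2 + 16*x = (x + 4)*(x^3 - 5*x^2 + 4*x) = x*(x + 4)*(x^2 - 5*x + 4) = x*(x - 1)*(x + 4)*(x - 4)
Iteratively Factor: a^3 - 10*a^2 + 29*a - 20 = (a - 4)*(a^2 - 6*a + 5) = (a - 5)*(a - 4)*(a - 1)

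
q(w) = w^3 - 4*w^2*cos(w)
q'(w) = 4*w^2*sin(w) + 3*w^2 - 8*w*cos(w)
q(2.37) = 29.42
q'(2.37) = 46.11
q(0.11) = -0.05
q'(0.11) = -0.83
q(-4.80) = -118.66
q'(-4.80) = 164.29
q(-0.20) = -0.16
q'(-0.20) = 1.66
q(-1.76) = -3.12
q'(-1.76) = -5.52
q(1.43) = 1.78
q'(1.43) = 12.63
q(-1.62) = -3.74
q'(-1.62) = -3.25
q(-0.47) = -0.89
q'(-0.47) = 3.61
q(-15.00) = -2691.28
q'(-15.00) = -1.42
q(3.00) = 62.64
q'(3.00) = 55.84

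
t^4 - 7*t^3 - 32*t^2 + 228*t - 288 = (t - 8)*(t - 3)*(t - 2)*(t + 6)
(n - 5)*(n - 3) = n^2 - 8*n + 15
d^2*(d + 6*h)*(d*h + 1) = d^4*h + 6*d^3*h^2 + d^3 + 6*d^2*h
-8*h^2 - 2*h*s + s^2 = (-4*h + s)*(2*h + s)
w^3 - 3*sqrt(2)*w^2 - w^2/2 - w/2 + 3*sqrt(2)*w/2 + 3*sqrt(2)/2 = (w - 1)*(w + 1/2)*(w - 3*sqrt(2))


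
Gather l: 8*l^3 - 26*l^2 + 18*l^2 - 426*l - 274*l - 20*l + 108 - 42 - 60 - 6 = 8*l^3 - 8*l^2 - 720*l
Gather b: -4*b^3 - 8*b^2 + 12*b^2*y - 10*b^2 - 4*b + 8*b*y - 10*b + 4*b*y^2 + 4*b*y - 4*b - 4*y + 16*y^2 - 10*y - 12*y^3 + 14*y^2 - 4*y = -4*b^3 + b^2*(12*y - 18) + b*(4*y^2 + 12*y - 18) - 12*y^3 + 30*y^2 - 18*y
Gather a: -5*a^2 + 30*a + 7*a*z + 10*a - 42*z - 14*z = -5*a^2 + a*(7*z + 40) - 56*z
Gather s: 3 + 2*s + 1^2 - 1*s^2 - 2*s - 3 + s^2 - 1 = 0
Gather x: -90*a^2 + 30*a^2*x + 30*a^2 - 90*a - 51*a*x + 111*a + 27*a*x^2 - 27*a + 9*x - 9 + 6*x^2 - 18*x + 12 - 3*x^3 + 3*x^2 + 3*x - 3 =-60*a^2 - 6*a - 3*x^3 + x^2*(27*a + 9) + x*(30*a^2 - 51*a - 6)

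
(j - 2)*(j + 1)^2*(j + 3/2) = j^4 + 3*j^3/2 - 3*j^2 - 13*j/2 - 3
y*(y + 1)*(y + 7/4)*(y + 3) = y^4 + 23*y^3/4 + 10*y^2 + 21*y/4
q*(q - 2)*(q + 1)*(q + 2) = q^4 + q^3 - 4*q^2 - 4*q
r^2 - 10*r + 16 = (r - 8)*(r - 2)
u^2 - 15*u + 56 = (u - 8)*(u - 7)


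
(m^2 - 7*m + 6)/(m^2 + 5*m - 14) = (m^2 - 7*m + 6)/(m^2 + 5*m - 14)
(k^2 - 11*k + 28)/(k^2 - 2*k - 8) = (k - 7)/(k + 2)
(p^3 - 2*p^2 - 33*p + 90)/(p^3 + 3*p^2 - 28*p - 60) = (p - 3)/(p + 2)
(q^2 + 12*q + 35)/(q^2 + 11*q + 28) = (q + 5)/(q + 4)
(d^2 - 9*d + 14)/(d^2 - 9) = (d^2 - 9*d + 14)/(d^2 - 9)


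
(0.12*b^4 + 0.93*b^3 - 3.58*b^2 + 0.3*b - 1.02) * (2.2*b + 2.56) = 0.264*b^5 + 2.3532*b^4 - 5.4952*b^3 - 8.5048*b^2 - 1.476*b - 2.6112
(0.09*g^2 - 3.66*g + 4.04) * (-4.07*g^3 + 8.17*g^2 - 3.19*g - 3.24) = -0.3663*g^5 + 15.6315*g^4 - 46.6321*g^3 + 44.3906*g^2 - 1.0292*g - 13.0896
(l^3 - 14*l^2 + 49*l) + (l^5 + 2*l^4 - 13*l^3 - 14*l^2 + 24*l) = l^5 + 2*l^4 - 12*l^3 - 28*l^2 + 73*l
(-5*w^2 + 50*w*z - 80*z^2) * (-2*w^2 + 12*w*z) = 10*w^4 - 160*w^3*z + 760*w^2*z^2 - 960*w*z^3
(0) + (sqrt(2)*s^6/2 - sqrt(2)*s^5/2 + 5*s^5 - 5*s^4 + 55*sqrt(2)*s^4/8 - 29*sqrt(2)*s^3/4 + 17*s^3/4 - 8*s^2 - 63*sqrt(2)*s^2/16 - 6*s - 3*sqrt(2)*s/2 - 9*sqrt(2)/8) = sqrt(2)*s^6/2 - sqrt(2)*s^5/2 + 5*s^5 - 5*s^4 + 55*sqrt(2)*s^4/8 - 29*sqrt(2)*s^3/4 + 17*s^3/4 - 8*s^2 - 63*sqrt(2)*s^2/16 - 6*s - 3*sqrt(2)*s/2 - 9*sqrt(2)/8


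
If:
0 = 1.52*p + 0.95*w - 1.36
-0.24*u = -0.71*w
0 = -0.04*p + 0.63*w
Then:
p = 0.86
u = 0.16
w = 0.05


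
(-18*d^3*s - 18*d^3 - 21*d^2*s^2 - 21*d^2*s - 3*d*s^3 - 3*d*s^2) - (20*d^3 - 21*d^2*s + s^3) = -18*d^3*s - 38*d^3 - 21*d^2*s^2 - 3*d*s^3 - 3*d*s^2 - s^3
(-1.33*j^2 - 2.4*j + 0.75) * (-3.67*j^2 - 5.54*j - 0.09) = 4.8811*j^4 + 16.1762*j^3 + 10.6632*j^2 - 3.939*j - 0.0675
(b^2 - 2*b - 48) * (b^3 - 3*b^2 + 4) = b^5 - 5*b^4 - 42*b^3 + 148*b^2 - 8*b - 192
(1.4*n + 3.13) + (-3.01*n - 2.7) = 0.43 - 1.61*n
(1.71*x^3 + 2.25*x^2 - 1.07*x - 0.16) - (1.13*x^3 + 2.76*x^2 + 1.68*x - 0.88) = 0.58*x^3 - 0.51*x^2 - 2.75*x + 0.72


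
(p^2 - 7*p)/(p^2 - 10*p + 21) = p/(p - 3)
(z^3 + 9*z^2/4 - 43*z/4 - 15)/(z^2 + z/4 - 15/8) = 2*(4*z^3 + 9*z^2 - 43*z - 60)/(8*z^2 + 2*z - 15)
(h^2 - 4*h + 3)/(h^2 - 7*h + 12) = (h - 1)/(h - 4)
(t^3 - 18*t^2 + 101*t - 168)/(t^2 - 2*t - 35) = (t^2 - 11*t + 24)/(t + 5)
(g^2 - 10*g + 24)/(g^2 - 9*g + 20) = (g - 6)/(g - 5)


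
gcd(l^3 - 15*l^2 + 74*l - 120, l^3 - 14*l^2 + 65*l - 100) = l^2 - 9*l + 20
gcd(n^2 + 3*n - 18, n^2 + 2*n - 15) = n - 3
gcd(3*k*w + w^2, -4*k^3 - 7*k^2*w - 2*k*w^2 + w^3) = 1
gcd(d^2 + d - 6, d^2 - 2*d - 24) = 1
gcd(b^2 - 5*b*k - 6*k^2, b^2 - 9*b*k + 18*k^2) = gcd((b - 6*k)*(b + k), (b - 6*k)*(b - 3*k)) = b - 6*k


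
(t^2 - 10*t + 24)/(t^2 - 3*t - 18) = (t - 4)/(t + 3)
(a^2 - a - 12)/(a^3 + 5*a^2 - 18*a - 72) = 1/(a + 6)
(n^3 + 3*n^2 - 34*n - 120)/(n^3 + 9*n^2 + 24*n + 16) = (n^2 - n - 30)/(n^2 + 5*n + 4)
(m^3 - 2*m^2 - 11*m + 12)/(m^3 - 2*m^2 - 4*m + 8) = (m^3 - 2*m^2 - 11*m + 12)/(m^3 - 2*m^2 - 4*m + 8)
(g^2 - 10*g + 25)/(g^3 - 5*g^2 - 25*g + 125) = 1/(g + 5)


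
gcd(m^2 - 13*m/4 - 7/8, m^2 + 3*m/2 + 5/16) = m + 1/4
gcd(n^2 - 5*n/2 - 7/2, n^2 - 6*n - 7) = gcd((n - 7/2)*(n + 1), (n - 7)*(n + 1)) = n + 1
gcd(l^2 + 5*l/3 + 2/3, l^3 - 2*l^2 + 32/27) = l + 2/3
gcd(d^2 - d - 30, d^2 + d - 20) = d + 5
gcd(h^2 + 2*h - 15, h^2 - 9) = h - 3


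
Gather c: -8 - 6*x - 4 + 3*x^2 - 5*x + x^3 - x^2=x^3 + 2*x^2 - 11*x - 12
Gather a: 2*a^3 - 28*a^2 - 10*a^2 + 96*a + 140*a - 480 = 2*a^3 - 38*a^2 + 236*a - 480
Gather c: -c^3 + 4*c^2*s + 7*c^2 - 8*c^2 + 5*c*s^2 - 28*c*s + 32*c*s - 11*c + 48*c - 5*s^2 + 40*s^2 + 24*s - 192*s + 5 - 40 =-c^3 + c^2*(4*s - 1) + c*(5*s^2 + 4*s + 37) + 35*s^2 - 168*s - 35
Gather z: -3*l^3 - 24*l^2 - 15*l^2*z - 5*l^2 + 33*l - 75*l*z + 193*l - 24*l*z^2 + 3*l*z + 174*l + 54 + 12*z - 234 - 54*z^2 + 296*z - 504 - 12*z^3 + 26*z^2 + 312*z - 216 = -3*l^3 - 29*l^2 + 400*l - 12*z^3 + z^2*(-24*l - 28) + z*(-15*l^2 - 72*l + 620) - 900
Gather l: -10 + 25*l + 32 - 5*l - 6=20*l + 16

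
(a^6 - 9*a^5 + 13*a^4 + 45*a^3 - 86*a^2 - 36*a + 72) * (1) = a^6 - 9*a^5 + 13*a^4 + 45*a^3 - 86*a^2 - 36*a + 72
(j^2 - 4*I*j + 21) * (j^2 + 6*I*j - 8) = j^4 + 2*I*j^3 + 37*j^2 + 158*I*j - 168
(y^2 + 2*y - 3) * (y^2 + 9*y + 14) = y^4 + 11*y^3 + 29*y^2 + y - 42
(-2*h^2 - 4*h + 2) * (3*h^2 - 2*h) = -6*h^4 - 8*h^3 + 14*h^2 - 4*h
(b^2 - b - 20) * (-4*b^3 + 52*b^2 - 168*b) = -4*b^5 + 56*b^4 - 140*b^3 - 872*b^2 + 3360*b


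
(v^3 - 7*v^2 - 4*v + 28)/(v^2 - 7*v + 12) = (v^3 - 7*v^2 - 4*v + 28)/(v^2 - 7*v + 12)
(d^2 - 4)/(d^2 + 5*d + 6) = (d - 2)/(d + 3)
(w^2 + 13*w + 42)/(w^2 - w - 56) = (w + 6)/(w - 8)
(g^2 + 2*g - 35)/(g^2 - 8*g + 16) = (g^2 + 2*g - 35)/(g^2 - 8*g + 16)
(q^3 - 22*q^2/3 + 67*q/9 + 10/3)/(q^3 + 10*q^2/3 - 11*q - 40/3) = (9*q^3 - 66*q^2 + 67*q + 30)/(3*(3*q^3 + 10*q^2 - 33*q - 40))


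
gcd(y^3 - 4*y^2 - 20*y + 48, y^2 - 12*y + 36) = y - 6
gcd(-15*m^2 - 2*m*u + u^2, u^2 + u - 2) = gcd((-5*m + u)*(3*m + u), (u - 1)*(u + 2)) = 1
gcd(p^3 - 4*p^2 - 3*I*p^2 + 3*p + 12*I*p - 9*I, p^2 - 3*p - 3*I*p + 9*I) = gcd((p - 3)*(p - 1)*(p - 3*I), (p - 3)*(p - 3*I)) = p^2 + p*(-3 - 3*I) + 9*I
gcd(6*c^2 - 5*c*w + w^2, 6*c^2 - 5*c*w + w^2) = 6*c^2 - 5*c*w + w^2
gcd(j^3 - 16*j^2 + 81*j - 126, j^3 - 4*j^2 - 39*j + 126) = j^2 - 10*j + 21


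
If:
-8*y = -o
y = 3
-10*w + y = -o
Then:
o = 24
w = 27/10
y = 3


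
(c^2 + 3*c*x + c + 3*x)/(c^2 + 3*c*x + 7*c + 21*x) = (c + 1)/(c + 7)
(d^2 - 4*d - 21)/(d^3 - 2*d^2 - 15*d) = (d - 7)/(d*(d - 5))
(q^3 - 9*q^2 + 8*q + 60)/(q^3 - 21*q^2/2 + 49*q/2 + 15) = 2*(q + 2)/(2*q + 1)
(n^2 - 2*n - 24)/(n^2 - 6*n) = (n + 4)/n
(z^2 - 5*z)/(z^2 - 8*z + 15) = z/(z - 3)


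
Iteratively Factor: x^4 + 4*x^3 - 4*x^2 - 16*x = (x - 2)*(x^3 + 6*x^2 + 8*x) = (x - 2)*(x + 2)*(x^2 + 4*x) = x*(x - 2)*(x + 2)*(x + 4)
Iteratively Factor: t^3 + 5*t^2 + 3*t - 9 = (t + 3)*(t^2 + 2*t - 3) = (t + 3)^2*(t - 1)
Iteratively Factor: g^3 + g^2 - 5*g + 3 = (g - 1)*(g^2 + 2*g - 3) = (g - 1)^2*(g + 3)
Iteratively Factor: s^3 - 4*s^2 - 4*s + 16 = (s + 2)*(s^2 - 6*s + 8) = (s - 2)*(s + 2)*(s - 4)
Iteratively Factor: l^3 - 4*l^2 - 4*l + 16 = (l - 2)*(l^2 - 2*l - 8) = (l - 2)*(l + 2)*(l - 4)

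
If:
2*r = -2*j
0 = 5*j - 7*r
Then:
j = 0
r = 0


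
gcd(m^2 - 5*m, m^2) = m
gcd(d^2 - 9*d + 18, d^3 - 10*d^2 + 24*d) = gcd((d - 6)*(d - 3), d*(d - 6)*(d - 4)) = d - 6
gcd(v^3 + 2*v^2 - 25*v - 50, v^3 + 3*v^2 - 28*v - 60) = v^2 - 3*v - 10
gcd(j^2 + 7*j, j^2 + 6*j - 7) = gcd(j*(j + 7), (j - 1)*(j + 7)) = j + 7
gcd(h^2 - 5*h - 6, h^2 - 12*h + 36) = h - 6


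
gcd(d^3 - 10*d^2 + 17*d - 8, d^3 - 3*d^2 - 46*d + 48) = d^2 - 9*d + 8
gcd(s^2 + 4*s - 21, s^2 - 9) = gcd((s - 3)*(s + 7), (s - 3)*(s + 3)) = s - 3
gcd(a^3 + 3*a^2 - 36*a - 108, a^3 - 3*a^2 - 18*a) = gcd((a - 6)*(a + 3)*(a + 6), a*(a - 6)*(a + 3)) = a^2 - 3*a - 18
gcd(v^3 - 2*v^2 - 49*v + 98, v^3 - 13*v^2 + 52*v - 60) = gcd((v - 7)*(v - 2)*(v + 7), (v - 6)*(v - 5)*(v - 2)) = v - 2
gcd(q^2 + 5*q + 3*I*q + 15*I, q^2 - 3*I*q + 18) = q + 3*I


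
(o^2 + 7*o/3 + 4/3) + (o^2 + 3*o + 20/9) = 2*o^2 + 16*o/3 + 32/9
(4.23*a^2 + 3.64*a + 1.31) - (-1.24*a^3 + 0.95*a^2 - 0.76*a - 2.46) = 1.24*a^3 + 3.28*a^2 + 4.4*a + 3.77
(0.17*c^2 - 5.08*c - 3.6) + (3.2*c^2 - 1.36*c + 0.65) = 3.37*c^2 - 6.44*c - 2.95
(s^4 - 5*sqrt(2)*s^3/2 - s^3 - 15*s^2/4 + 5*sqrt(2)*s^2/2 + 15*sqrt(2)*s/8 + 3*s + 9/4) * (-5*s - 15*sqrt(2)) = -5*s^5 - 5*sqrt(2)*s^4/2 + 5*s^4 + 5*sqrt(2)*s^3/2 + 375*s^3/4 - 90*s^2 + 375*sqrt(2)*s^2/8 - 135*s/2 - 45*sqrt(2)*s - 135*sqrt(2)/4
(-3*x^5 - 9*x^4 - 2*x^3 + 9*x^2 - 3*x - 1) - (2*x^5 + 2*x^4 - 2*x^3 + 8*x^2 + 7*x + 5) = -5*x^5 - 11*x^4 + x^2 - 10*x - 6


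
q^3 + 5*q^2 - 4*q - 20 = (q - 2)*(q + 2)*(q + 5)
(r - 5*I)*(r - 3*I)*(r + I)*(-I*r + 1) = -I*r^4 - 6*r^3 - 22*r - 15*I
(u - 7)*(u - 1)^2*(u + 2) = u^4 - 7*u^3 - 3*u^2 + 23*u - 14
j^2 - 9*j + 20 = (j - 5)*(j - 4)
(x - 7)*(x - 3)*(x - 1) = x^3 - 11*x^2 + 31*x - 21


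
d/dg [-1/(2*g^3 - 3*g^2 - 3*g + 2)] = 3*(2*g^2 - 2*g - 1)/(2*g^3 - 3*g^2 - 3*g + 2)^2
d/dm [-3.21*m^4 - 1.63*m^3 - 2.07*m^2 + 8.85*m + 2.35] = -12.84*m^3 - 4.89*m^2 - 4.14*m + 8.85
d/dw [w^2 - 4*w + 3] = 2*w - 4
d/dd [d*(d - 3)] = 2*d - 3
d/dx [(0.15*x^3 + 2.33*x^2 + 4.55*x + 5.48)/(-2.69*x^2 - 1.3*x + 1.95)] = (-0.4035*x^4 - 0.389999999999999*x^3 + 10.088*x^2 + 38.5694*x + 15.9965)/(7.2361*x^4 + 6.994*x^3 - 8.801*x^2 - 5.07*x + 3.8025)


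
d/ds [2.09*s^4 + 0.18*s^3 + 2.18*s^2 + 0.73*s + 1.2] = 8.36*s^3 + 0.54*s^2 + 4.36*s + 0.73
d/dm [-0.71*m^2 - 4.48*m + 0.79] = -1.42*m - 4.48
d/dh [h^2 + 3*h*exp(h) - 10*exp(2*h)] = 3*h*exp(h) + 2*h - 20*exp(2*h) + 3*exp(h)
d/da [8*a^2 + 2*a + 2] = 16*a + 2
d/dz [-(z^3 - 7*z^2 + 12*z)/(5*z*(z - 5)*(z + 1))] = (-3*z^2 + 34*z - 83)/(5*(z^4 - 8*z^3 + 6*z^2 + 40*z + 25))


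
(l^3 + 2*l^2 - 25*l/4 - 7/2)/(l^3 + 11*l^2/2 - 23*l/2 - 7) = (l + 7/2)/(l + 7)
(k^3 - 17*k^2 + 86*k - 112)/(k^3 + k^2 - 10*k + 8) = (k^2 - 15*k + 56)/(k^2 + 3*k - 4)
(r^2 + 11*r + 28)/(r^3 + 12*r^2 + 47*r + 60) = (r + 7)/(r^2 + 8*r + 15)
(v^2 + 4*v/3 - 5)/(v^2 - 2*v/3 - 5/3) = (v + 3)/(v + 1)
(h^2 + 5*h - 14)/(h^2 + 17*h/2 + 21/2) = 2*(h - 2)/(2*h + 3)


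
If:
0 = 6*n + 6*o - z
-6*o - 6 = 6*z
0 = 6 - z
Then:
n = 8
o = -7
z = 6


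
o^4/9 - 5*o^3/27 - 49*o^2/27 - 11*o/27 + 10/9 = (o/3 + 1/3)*(o/3 + 1)*(o - 5)*(o - 2/3)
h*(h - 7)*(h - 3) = h^3 - 10*h^2 + 21*h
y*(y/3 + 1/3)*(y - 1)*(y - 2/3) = y^4/3 - 2*y^3/9 - y^2/3 + 2*y/9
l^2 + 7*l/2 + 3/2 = (l + 1/2)*(l + 3)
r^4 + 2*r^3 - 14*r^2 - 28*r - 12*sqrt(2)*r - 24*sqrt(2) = (r + 2)*(r - 3*sqrt(2))*(r + sqrt(2))*(r + 2*sqrt(2))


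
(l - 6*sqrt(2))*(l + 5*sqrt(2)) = l^2 - sqrt(2)*l - 60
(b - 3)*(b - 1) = b^2 - 4*b + 3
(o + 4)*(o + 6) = o^2 + 10*o + 24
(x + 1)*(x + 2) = x^2 + 3*x + 2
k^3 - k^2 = k^2*(k - 1)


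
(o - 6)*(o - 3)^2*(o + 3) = o^4 - 9*o^3 + 9*o^2 + 81*o - 162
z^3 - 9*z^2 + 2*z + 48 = (z - 8)*(z - 3)*(z + 2)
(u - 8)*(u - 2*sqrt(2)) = u^2 - 8*u - 2*sqrt(2)*u + 16*sqrt(2)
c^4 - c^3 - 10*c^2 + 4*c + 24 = (c - 3)*(c - 2)*(c + 2)^2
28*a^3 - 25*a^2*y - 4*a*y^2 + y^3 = (-7*a + y)*(-a + y)*(4*a + y)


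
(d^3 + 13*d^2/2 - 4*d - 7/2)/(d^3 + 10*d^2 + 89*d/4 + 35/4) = 2*(d - 1)/(2*d + 5)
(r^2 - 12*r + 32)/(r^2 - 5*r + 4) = (r - 8)/(r - 1)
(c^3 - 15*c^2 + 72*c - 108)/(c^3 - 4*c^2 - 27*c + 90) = (c - 6)/(c + 5)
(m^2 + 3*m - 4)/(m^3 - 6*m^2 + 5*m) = (m + 4)/(m*(m - 5))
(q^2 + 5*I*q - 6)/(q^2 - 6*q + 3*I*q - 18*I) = (q + 2*I)/(q - 6)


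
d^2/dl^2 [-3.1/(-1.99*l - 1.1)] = 24.55262/(1.99*l + 1.1)^3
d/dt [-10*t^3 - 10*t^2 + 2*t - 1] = -30*t^2 - 20*t + 2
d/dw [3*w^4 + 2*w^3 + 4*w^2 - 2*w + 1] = 12*w^3 + 6*w^2 + 8*w - 2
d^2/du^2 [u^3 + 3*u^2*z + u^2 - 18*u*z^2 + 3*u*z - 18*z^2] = 6*u + 6*z + 2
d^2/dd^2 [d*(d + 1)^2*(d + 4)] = 12*d^2 + 36*d + 18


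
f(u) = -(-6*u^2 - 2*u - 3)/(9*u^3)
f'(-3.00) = -0.07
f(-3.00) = -0.21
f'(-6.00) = -0.02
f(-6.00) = -0.11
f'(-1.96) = -0.18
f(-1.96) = -0.33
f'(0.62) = -10.37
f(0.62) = 3.05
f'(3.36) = -0.08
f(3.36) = 0.23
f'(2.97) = -0.11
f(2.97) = 0.26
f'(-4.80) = -0.03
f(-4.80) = -0.13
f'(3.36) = -0.08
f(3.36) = 0.23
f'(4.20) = -0.05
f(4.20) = 0.18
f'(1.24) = -1.09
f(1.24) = 0.86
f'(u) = -(-12*u - 2)/(9*u^3) + (-6*u^2 - 2*u - 3)/(3*u^4) = (-6*u^2 - 4*u - 9)/(9*u^4)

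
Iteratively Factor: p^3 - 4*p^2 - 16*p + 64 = (p - 4)*(p^2 - 16) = (p - 4)*(p + 4)*(p - 4)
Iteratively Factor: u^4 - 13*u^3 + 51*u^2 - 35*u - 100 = (u + 1)*(u^3 - 14*u^2 + 65*u - 100) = (u - 5)*(u + 1)*(u^2 - 9*u + 20) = (u - 5)^2*(u + 1)*(u - 4)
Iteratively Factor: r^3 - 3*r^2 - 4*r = (r + 1)*(r^2 - 4*r) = (r - 4)*(r + 1)*(r)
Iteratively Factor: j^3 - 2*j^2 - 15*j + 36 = (j - 3)*(j^2 + j - 12) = (j - 3)^2*(j + 4)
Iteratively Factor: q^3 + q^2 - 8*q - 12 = (q + 2)*(q^2 - q - 6) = (q + 2)^2*(q - 3)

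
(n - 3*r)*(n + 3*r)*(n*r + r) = n^3*r + n^2*r - 9*n*r^3 - 9*r^3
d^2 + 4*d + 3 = (d + 1)*(d + 3)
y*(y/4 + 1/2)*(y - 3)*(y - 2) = y^4/4 - 3*y^3/4 - y^2 + 3*y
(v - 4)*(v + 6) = v^2 + 2*v - 24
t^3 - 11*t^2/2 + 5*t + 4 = (t - 4)*(t - 2)*(t + 1/2)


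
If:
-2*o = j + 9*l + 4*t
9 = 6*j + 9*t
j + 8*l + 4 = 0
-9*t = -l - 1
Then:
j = 68/47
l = -32/47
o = 320/141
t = 5/141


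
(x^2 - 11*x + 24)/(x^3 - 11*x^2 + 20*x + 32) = (x - 3)/(x^2 - 3*x - 4)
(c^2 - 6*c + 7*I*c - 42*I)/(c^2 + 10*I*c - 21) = (c - 6)/(c + 3*I)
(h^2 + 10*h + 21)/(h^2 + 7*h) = (h + 3)/h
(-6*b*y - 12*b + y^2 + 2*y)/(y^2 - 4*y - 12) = (-6*b + y)/(y - 6)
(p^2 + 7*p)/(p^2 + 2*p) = (p + 7)/(p + 2)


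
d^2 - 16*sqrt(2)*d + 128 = (d - 8*sqrt(2))^2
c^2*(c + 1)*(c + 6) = c^4 + 7*c^3 + 6*c^2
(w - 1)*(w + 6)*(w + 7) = w^3 + 12*w^2 + 29*w - 42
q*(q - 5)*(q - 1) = q^3 - 6*q^2 + 5*q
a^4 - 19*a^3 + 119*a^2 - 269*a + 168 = (a - 8)*(a - 7)*(a - 3)*(a - 1)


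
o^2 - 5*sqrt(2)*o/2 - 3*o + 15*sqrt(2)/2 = (o - 3)*(o - 5*sqrt(2)/2)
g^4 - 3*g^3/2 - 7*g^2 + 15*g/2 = g*(g - 3)*(g - 1)*(g + 5/2)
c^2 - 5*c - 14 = (c - 7)*(c + 2)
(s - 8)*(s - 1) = s^2 - 9*s + 8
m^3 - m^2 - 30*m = m*(m - 6)*(m + 5)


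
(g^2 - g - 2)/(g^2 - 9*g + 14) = (g + 1)/(g - 7)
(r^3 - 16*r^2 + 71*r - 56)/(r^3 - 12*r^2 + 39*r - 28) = (r - 8)/(r - 4)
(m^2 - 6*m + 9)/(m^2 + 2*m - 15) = (m - 3)/(m + 5)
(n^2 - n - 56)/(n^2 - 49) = (n - 8)/(n - 7)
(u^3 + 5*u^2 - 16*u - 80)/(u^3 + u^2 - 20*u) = (u + 4)/u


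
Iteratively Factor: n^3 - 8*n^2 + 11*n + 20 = (n - 5)*(n^2 - 3*n - 4) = (n - 5)*(n - 4)*(n + 1)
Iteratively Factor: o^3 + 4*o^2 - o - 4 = (o + 1)*(o^2 + 3*o - 4) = (o + 1)*(o + 4)*(o - 1)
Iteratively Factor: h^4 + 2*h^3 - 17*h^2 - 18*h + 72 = (h - 3)*(h^3 + 5*h^2 - 2*h - 24) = (h - 3)*(h + 3)*(h^2 + 2*h - 8) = (h - 3)*(h - 2)*(h + 3)*(h + 4)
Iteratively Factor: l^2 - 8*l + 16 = (l - 4)*(l - 4)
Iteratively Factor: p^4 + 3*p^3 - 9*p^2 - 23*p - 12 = (p - 3)*(p^3 + 6*p^2 + 9*p + 4) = (p - 3)*(p + 1)*(p^2 + 5*p + 4) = (p - 3)*(p + 1)^2*(p + 4)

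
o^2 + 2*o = o*(o + 2)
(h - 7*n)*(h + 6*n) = h^2 - h*n - 42*n^2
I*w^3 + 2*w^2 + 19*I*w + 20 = (w - 5*I)*(w + 4*I)*(I*w + 1)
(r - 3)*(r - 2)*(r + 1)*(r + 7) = r^4 + 3*r^3 - 27*r^2 + 13*r + 42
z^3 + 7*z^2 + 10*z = z*(z + 2)*(z + 5)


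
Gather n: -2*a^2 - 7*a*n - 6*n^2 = -2*a^2 - 7*a*n - 6*n^2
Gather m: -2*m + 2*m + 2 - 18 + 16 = 0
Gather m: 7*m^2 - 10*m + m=7*m^2 - 9*m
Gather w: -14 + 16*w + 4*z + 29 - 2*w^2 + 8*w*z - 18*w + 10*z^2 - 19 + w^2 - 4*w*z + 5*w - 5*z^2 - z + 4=-w^2 + w*(4*z + 3) + 5*z^2 + 3*z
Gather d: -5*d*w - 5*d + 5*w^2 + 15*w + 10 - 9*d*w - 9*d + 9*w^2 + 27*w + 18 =d*(-14*w - 14) + 14*w^2 + 42*w + 28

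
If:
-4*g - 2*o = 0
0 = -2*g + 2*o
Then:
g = 0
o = 0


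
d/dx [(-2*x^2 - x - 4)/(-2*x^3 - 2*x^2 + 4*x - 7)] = (-4*x^4 - 4*x^3 - 34*x^2 + 12*x + 23)/(4*x^6 + 8*x^5 - 12*x^4 + 12*x^3 + 44*x^2 - 56*x + 49)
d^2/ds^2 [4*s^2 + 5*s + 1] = 8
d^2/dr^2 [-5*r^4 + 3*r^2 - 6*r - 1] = 6 - 60*r^2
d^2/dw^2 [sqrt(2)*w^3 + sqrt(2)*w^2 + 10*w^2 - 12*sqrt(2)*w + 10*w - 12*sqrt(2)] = 6*sqrt(2)*w + 2*sqrt(2) + 20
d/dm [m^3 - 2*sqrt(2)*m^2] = m*(3*m - 4*sqrt(2))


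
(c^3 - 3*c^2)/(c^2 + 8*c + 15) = c^2*(c - 3)/(c^2 + 8*c + 15)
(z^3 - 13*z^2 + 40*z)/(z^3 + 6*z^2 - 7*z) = (z^2 - 13*z + 40)/(z^2 + 6*z - 7)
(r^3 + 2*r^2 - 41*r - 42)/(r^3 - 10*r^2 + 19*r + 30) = (r + 7)/(r - 5)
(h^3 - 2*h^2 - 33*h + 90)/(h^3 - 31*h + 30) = (h - 3)/(h - 1)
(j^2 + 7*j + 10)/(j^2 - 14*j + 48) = (j^2 + 7*j + 10)/(j^2 - 14*j + 48)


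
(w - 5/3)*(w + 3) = w^2 + 4*w/3 - 5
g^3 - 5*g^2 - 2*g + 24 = (g - 4)*(g - 3)*(g + 2)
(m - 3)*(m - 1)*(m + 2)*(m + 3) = m^4 + m^3 - 11*m^2 - 9*m + 18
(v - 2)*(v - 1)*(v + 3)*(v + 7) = v^4 + 7*v^3 - 7*v^2 - 43*v + 42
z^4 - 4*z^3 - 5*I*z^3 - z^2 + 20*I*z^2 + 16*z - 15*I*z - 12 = (z - 3)*(z - 1)*(z - 4*I)*(z - I)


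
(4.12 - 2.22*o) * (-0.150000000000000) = 0.333*o - 0.618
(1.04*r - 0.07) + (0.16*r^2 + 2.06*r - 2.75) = 0.16*r^2 + 3.1*r - 2.82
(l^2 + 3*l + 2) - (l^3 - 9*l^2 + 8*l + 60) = -l^3 + 10*l^2 - 5*l - 58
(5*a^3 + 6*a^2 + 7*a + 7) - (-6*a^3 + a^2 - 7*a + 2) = 11*a^3 + 5*a^2 + 14*a + 5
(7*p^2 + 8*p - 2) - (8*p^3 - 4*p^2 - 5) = -8*p^3 + 11*p^2 + 8*p + 3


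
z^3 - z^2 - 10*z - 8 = (z - 4)*(z + 1)*(z + 2)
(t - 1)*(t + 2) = t^2 + t - 2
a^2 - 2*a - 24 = (a - 6)*(a + 4)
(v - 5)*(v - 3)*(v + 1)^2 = v^4 - 6*v^3 + 22*v + 15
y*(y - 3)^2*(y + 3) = y^4 - 3*y^3 - 9*y^2 + 27*y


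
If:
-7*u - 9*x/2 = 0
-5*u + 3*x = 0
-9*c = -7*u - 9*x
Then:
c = 0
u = 0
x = 0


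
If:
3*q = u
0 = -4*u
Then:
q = 0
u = 0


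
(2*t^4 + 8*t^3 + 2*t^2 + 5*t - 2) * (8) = 16*t^4 + 64*t^3 + 16*t^2 + 40*t - 16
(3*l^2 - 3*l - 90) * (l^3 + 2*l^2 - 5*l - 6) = 3*l^5 + 3*l^4 - 111*l^3 - 183*l^2 + 468*l + 540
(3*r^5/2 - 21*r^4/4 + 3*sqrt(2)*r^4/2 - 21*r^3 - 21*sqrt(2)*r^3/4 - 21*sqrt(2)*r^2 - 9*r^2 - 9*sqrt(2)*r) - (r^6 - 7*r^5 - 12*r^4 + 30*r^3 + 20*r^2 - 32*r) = -r^6 + 17*r^5/2 + 3*sqrt(2)*r^4/2 + 27*r^4/4 - 51*r^3 - 21*sqrt(2)*r^3/4 - 21*sqrt(2)*r^2 - 29*r^2 - 9*sqrt(2)*r + 32*r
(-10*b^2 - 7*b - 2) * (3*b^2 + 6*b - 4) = -30*b^4 - 81*b^3 - 8*b^2 + 16*b + 8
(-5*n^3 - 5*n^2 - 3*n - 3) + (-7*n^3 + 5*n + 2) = -12*n^3 - 5*n^2 + 2*n - 1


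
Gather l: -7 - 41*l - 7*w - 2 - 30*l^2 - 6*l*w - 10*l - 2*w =-30*l^2 + l*(-6*w - 51) - 9*w - 9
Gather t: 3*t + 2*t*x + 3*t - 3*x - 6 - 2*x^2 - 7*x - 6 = t*(2*x + 6) - 2*x^2 - 10*x - 12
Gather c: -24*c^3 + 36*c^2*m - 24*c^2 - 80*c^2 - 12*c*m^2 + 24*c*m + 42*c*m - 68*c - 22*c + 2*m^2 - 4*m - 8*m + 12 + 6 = -24*c^3 + c^2*(36*m - 104) + c*(-12*m^2 + 66*m - 90) + 2*m^2 - 12*m + 18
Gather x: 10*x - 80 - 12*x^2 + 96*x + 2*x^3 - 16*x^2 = 2*x^3 - 28*x^2 + 106*x - 80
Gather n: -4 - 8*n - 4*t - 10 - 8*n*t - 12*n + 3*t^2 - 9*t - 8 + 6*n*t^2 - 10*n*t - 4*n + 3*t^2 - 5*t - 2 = n*(6*t^2 - 18*t - 24) + 6*t^2 - 18*t - 24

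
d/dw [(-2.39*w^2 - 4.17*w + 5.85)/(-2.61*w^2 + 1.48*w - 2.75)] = (-14.4209*w^2 + 43.682*w + 2.8095)/(6.8121*w^4 - 7.7256*w^3 + 16.5454*w^2 - 8.14*w + 7.5625)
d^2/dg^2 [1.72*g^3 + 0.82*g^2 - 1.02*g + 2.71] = 10.32*g + 1.64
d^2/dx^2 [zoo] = 0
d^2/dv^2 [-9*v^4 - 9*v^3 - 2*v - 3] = 54*v*(-2*v - 1)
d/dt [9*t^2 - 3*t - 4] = 18*t - 3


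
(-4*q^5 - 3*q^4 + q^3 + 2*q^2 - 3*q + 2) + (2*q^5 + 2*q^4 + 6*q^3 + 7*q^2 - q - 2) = -2*q^5 - q^4 + 7*q^3 + 9*q^2 - 4*q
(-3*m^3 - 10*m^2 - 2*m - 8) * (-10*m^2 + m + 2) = 30*m^5 + 97*m^4 + 4*m^3 + 58*m^2 - 12*m - 16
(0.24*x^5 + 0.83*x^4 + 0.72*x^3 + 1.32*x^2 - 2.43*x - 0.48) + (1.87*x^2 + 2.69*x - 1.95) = 0.24*x^5 + 0.83*x^4 + 0.72*x^3 + 3.19*x^2 + 0.26*x - 2.43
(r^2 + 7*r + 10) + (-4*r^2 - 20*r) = -3*r^2 - 13*r + 10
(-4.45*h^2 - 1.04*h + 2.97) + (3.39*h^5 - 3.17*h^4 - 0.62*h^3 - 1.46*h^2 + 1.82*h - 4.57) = 3.39*h^5 - 3.17*h^4 - 0.62*h^3 - 5.91*h^2 + 0.78*h - 1.6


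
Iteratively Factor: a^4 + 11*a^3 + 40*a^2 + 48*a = (a)*(a^3 + 11*a^2 + 40*a + 48) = a*(a + 4)*(a^2 + 7*a + 12) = a*(a + 4)^2*(a + 3)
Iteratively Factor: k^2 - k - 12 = (k + 3)*(k - 4)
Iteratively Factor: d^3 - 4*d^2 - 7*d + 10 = (d - 5)*(d^2 + d - 2) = (d - 5)*(d + 2)*(d - 1)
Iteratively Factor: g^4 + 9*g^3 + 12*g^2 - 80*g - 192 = (g - 3)*(g^3 + 12*g^2 + 48*g + 64) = (g - 3)*(g + 4)*(g^2 + 8*g + 16) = (g - 3)*(g + 4)^2*(g + 4)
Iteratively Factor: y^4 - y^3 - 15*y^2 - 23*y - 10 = (y + 1)*(y^3 - 2*y^2 - 13*y - 10) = (y + 1)^2*(y^2 - 3*y - 10) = (y + 1)^2*(y + 2)*(y - 5)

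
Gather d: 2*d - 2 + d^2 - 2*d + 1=d^2 - 1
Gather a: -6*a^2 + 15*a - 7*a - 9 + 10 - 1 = -6*a^2 + 8*a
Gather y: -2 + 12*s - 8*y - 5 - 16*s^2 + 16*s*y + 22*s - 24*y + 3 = -16*s^2 + 34*s + y*(16*s - 32) - 4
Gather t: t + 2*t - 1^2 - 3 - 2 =3*t - 6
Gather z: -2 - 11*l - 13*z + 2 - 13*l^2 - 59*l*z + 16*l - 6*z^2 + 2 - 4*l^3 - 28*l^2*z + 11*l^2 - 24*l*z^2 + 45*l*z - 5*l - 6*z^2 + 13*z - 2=-4*l^3 - 2*l^2 + z^2*(-24*l - 12) + z*(-28*l^2 - 14*l)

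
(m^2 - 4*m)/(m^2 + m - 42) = m*(m - 4)/(m^2 + m - 42)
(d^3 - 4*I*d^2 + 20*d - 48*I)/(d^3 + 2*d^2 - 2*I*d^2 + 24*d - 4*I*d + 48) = (d - 2*I)/(d + 2)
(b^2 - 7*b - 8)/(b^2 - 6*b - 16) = (b + 1)/(b + 2)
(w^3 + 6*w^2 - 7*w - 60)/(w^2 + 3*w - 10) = (w^2 + w - 12)/(w - 2)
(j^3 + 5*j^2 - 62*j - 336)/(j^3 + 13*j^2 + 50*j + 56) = (j^2 - 2*j - 48)/(j^2 + 6*j + 8)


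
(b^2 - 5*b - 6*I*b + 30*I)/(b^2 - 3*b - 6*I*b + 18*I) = (b - 5)/(b - 3)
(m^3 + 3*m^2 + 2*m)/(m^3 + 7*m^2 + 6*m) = (m + 2)/(m + 6)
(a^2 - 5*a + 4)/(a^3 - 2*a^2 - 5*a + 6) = (a - 4)/(a^2 - a - 6)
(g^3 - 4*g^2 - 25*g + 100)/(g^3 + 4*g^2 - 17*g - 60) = (g - 5)/(g + 3)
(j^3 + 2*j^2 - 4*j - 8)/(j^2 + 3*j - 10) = (j^2 + 4*j + 4)/(j + 5)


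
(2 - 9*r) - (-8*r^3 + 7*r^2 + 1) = 8*r^3 - 7*r^2 - 9*r + 1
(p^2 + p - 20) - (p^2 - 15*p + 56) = 16*p - 76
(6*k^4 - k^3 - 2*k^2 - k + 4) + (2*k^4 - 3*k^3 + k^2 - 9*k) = 8*k^4 - 4*k^3 - k^2 - 10*k + 4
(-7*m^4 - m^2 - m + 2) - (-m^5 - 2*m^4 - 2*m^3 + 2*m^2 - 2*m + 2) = m^5 - 5*m^4 + 2*m^3 - 3*m^2 + m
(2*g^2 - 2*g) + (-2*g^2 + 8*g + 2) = 6*g + 2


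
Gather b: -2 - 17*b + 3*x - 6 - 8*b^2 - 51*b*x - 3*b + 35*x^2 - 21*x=-8*b^2 + b*(-51*x - 20) + 35*x^2 - 18*x - 8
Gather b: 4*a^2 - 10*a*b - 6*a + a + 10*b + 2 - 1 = 4*a^2 - 5*a + b*(10 - 10*a) + 1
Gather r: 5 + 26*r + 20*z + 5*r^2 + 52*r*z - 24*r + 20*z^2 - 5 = 5*r^2 + r*(52*z + 2) + 20*z^2 + 20*z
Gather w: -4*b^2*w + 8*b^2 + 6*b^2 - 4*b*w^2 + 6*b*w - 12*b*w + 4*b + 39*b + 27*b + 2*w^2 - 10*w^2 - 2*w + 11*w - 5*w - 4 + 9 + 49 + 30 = 14*b^2 + 70*b + w^2*(-4*b - 8) + w*(-4*b^2 - 6*b + 4) + 84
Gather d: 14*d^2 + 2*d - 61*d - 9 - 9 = 14*d^2 - 59*d - 18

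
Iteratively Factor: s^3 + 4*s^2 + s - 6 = (s + 3)*(s^2 + s - 2) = (s + 2)*(s + 3)*(s - 1)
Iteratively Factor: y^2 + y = (y)*(y + 1)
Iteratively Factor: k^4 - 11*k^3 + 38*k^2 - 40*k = (k - 4)*(k^3 - 7*k^2 + 10*k) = k*(k - 4)*(k^2 - 7*k + 10) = k*(k - 5)*(k - 4)*(k - 2)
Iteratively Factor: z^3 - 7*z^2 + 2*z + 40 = (z - 4)*(z^2 - 3*z - 10) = (z - 5)*(z - 4)*(z + 2)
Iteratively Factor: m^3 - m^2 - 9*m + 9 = (m + 3)*(m^2 - 4*m + 3) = (m - 1)*(m + 3)*(m - 3)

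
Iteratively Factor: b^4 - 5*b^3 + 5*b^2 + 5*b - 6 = (b - 1)*(b^3 - 4*b^2 + b + 6) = (b - 3)*(b - 1)*(b^2 - b - 2) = (b - 3)*(b - 2)*(b - 1)*(b + 1)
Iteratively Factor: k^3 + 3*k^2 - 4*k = (k + 4)*(k^2 - k) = k*(k + 4)*(k - 1)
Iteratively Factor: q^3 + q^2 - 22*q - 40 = (q - 5)*(q^2 + 6*q + 8) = (q - 5)*(q + 2)*(q + 4)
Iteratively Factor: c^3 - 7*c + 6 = (c - 1)*(c^2 + c - 6) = (c - 1)*(c + 3)*(c - 2)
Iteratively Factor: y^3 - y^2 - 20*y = (y + 4)*(y^2 - 5*y) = y*(y + 4)*(y - 5)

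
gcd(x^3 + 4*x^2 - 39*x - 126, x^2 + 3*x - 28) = x + 7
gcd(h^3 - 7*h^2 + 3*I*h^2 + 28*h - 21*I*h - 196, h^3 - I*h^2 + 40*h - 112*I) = h^2 + 3*I*h + 28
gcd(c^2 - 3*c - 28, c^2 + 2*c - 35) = 1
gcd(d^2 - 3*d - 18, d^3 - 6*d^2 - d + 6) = d - 6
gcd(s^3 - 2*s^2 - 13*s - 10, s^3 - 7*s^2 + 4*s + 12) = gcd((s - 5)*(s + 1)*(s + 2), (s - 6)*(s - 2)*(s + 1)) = s + 1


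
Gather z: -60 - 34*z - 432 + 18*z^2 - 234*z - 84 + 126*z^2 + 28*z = 144*z^2 - 240*z - 576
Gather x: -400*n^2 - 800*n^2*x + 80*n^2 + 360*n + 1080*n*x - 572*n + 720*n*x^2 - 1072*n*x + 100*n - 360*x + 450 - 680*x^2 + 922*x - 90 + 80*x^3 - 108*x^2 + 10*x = -320*n^2 - 112*n + 80*x^3 + x^2*(720*n - 788) + x*(-800*n^2 + 8*n + 572) + 360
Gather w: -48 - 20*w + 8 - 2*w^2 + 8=-2*w^2 - 20*w - 32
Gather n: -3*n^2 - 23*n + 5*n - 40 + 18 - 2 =-3*n^2 - 18*n - 24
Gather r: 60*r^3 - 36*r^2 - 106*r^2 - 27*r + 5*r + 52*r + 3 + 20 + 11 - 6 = 60*r^3 - 142*r^2 + 30*r + 28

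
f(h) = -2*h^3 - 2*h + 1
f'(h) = -6*h^2 - 2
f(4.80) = -229.78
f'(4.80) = -140.24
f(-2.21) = 27.01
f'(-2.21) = -31.30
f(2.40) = -31.45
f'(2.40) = -36.56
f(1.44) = -7.85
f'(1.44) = -14.44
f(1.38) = -7.02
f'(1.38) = -13.43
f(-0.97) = 4.77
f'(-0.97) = -7.65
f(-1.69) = 14.03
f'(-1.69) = -19.14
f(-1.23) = 7.18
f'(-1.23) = -11.08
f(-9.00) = 1477.00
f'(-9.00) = -488.00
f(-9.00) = 1477.00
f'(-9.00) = -488.00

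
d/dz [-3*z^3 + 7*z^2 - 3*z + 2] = -9*z^2 + 14*z - 3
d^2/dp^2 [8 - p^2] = -2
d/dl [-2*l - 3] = -2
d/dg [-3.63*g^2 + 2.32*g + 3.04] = 2.32 - 7.26*g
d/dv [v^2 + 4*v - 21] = 2*v + 4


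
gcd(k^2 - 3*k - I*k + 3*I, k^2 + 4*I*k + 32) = 1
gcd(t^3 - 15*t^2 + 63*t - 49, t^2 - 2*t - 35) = t - 7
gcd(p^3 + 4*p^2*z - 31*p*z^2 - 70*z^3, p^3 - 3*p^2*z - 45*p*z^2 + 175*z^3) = -p^2 - 2*p*z + 35*z^2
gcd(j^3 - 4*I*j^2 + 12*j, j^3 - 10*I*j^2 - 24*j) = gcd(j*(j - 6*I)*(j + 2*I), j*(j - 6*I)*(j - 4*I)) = j^2 - 6*I*j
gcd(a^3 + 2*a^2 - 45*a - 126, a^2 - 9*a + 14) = a - 7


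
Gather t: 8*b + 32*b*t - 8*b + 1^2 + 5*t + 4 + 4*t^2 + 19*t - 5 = 4*t^2 + t*(32*b + 24)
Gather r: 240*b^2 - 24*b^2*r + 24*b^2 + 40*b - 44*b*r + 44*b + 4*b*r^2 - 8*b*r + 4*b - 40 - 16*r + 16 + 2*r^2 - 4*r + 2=264*b^2 + 88*b + r^2*(4*b + 2) + r*(-24*b^2 - 52*b - 20) - 22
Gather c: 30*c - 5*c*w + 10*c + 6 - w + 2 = c*(40 - 5*w) - w + 8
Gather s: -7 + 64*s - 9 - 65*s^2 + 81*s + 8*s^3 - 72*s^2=8*s^3 - 137*s^2 + 145*s - 16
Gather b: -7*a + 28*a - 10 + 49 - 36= 21*a + 3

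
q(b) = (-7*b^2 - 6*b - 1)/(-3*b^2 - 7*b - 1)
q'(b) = (-14*b - 6)/(-3*b^2 - 7*b - 1) + (6*b + 7)*(-7*b^2 - 6*b - 1)/(-3*b^2 - 7*b - 1)^2 = (31*b^2 + 8*b - 1)/(9*b^4 + 42*b^3 + 55*b^2 + 14*b + 1)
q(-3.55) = 4.87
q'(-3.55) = 1.85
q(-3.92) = 4.33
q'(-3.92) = 1.15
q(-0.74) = -0.15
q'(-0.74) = 1.56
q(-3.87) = 4.39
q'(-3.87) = 1.22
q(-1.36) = -1.95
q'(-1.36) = 5.15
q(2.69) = 1.63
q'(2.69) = 0.14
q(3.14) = 1.69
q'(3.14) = 0.12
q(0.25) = 1.00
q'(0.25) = 0.34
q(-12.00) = 2.68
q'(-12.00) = 0.04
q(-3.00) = 6.57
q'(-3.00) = 5.18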